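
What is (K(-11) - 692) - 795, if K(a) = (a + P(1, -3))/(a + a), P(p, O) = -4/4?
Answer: -16351/11 ≈ -1486.5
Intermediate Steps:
P(p, O) = -1 (P(p, O) = -4*¼ = -1)
K(a) = (-1 + a)/(2*a) (K(a) = (a - 1)/(a + a) = (-1 + a)/((2*a)) = (-1 + a)*(1/(2*a)) = (-1 + a)/(2*a))
(K(-11) - 692) - 795 = ((½)*(-1 - 11)/(-11) - 692) - 795 = ((½)*(-1/11)*(-12) - 692) - 795 = (6/11 - 692) - 795 = -7606/11 - 795 = -16351/11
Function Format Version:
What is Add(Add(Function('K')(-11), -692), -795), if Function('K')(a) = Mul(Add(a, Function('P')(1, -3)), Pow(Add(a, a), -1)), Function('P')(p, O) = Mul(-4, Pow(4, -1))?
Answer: Rational(-16351, 11) ≈ -1486.5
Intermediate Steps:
Function('P')(p, O) = -1 (Function('P')(p, O) = Mul(-4, Rational(1, 4)) = -1)
Function('K')(a) = Mul(Rational(1, 2), Pow(a, -1), Add(-1, a)) (Function('K')(a) = Mul(Add(a, -1), Pow(Add(a, a), -1)) = Mul(Add(-1, a), Pow(Mul(2, a), -1)) = Mul(Add(-1, a), Mul(Rational(1, 2), Pow(a, -1))) = Mul(Rational(1, 2), Pow(a, -1), Add(-1, a)))
Add(Add(Function('K')(-11), -692), -795) = Add(Add(Mul(Rational(1, 2), Pow(-11, -1), Add(-1, -11)), -692), -795) = Add(Add(Mul(Rational(1, 2), Rational(-1, 11), -12), -692), -795) = Add(Add(Rational(6, 11), -692), -795) = Add(Rational(-7606, 11), -795) = Rational(-16351, 11)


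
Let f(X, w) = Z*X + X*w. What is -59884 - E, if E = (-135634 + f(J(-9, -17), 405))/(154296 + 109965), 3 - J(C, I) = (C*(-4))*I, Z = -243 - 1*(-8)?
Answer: -15824974640/264261 ≈ -59884.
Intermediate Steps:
Z = -235 (Z = -243 + 8 = -235)
J(C, I) = 3 + 4*C*I (J(C, I) = 3 - C*(-4)*I = 3 - (-4*C)*I = 3 - (-4)*C*I = 3 + 4*C*I)
f(X, w) = -235*X + X*w
E = -31084/264261 (E = (-135634 + (3 + 4*(-9)*(-17))*(-235 + 405))/(154296 + 109965) = (-135634 + (3 + 612)*170)/264261 = (-135634 + 615*170)*(1/264261) = (-135634 + 104550)*(1/264261) = -31084*1/264261 = -31084/264261 ≈ -0.11763)
-59884 - E = -59884 - 1*(-31084/264261) = -59884 + 31084/264261 = -15824974640/264261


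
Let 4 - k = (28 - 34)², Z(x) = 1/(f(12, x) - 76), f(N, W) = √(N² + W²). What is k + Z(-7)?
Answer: -178732/5583 - √193/5583 ≈ -32.016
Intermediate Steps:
Z(x) = 1/(-76 + √(144 + x²)) (Z(x) = 1/(√(12² + x²) - 76) = 1/(√(144 + x²) - 76) = 1/(-76 + √(144 + x²)))
k = -32 (k = 4 - (28 - 34)² = 4 - 1*(-6)² = 4 - 1*36 = 4 - 36 = -32)
k + Z(-7) = -32 + 1/(-76 + √(144 + (-7)²)) = -32 + 1/(-76 + √(144 + 49)) = -32 + 1/(-76 + √193)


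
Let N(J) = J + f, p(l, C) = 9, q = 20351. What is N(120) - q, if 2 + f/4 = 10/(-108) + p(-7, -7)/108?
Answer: -546454/27 ≈ -20239.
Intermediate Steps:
f = -217/27 (f = -8 + 4*(10/(-108) + 9/108) = -8 + 4*(10*(-1/108) + 9*(1/108)) = -8 + 4*(-5/54 + 1/12) = -8 + 4*(-1/108) = -8 - 1/27 = -217/27 ≈ -8.0370)
N(J) = -217/27 + J (N(J) = J - 217/27 = -217/27 + J)
N(120) - q = (-217/27 + 120) - 1*20351 = 3023/27 - 20351 = -546454/27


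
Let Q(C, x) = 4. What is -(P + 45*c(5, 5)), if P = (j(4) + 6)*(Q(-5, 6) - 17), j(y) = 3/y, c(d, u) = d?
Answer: -549/4 ≈ -137.25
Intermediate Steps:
P = -351/4 (P = (3/4 + 6)*(4 - 17) = (3*(1/4) + 6)*(-13) = (3/4 + 6)*(-13) = (27/4)*(-13) = -351/4 ≈ -87.750)
-(P + 45*c(5, 5)) = -(-351/4 + 45*5) = -(-351/4 + 225) = -1*549/4 = -549/4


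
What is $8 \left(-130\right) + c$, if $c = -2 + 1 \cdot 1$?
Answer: $-1041$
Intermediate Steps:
$c = -1$ ($c = -2 + 1 = -1$)
$8 \left(-130\right) + c = 8 \left(-130\right) - 1 = -1040 - 1 = -1041$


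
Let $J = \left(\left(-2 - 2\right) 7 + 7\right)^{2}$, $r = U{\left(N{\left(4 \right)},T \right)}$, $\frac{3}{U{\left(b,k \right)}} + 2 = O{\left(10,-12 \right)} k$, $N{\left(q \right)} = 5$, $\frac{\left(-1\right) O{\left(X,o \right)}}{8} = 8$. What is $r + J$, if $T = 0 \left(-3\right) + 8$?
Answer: $\frac{226671}{514} \approx 440.99$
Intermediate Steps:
$O{\left(X,o \right)} = -64$ ($O{\left(X,o \right)} = \left(-8\right) 8 = -64$)
$T = 8$ ($T = 0 + 8 = 8$)
$U{\left(b,k \right)} = \frac{3}{-2 - 64 k}$
$r = - \frac{3}{514}$ ($r = \frac{3}{2 \left(-1 - 256\right)} = \frac{3}{2 \left(-257\right)} = \frac{3}{2} \left(- \frac{1}{257}\right) = - \frac{3}{514} \approx -0.0058366$)
$J = 441$ ($J = \left(\left(-4\right) 7 + 7\right)^{2} = \left(-28 + 7\right)^{2} = \left(-21\right)^{2} = 441$)
$r + J = - \frac{3}{514} + 441 = \frac{226671}{514}$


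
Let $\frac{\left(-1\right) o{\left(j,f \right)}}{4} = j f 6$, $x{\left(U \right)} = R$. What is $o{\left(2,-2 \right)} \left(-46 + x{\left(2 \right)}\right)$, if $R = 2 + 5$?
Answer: $-3744$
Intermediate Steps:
$R = 7$
$x{\left(U \right)} = 7$
$o{\left(j,f \right)} = - 24 f j$ ($o{\left(j,f \right)} = - 4 j f 6 = - 4 f j 6 = - 4 \cdot 6 f j = - 24 f j$)
$o{\left(2,-2 \right)} \left(-46 + x{\left(2 \right)}\right) = \left(-24\right) \left(-2\right) 2 \left(-46 + 7\right) = 96 \left(-39\right) = -3744$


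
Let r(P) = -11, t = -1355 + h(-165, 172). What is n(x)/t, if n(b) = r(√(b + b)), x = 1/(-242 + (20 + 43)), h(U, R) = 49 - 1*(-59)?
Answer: 11/1247 ≈ 0.0088212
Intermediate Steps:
h(U, R) = 108 (h(U, R) = 49 + 59 = 108)
x = -1/179 (x = 1/(-242 + 63) = 1/(-179) = -1/179 ≈ -0.0055866)
t = -1247 (t = -1355 + 108 = -1247)
n(b) = -11
n(x)/t = -11/(-1247) = -11*(-1/1247) = 11/1247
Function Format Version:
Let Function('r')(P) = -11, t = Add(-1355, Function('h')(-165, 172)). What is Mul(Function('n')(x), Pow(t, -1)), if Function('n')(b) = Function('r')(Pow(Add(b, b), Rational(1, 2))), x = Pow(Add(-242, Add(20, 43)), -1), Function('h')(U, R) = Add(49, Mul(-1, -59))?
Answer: Rational(11, 1247) ≈ 0.0088212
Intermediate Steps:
Function('h')(U, R) = 108 (Function('h')(U, R) = Add(49, 59) = 108)
x = Rational(-1, 179) (x = Pow(Add(-242, 63), -1) = Pow(-179, -1) = Rational(-1, 179) ≈ -0.0055866)
t = -1247 (t = Add(-1355, 108) = -1247)
Function('n')(b) = -11
Mul(Function('n')(x), Pow(t, -1)) = Mul(-11, Pow(-1247, -1)) = Mul(-11, Rational(-1, 1247)) = Rational(11, 1247)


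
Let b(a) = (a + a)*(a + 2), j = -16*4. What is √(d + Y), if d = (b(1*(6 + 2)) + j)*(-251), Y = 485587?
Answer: √461491 ≈ 679.33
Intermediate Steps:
j = -64
b(a) = 2*a*(2 + a) (b(a) = (2*a)*(2 + a) = 2*a*(2 + a))
d = -24096 (d = (2*(1*(6 + 2))*(2 + 1*(6 + 2)) - 64)*(-251) = (2*(1*8)*(2 + 1*8) - 64)*(-251) = (2*8*(2 + 8) - 64)*(-251) = (2*8*10 - 64)*(-251) = (160 - 64)*(-251) = 96*(-251) = -24096)
√(d + Y) = √(-24096 + 485587) = √461491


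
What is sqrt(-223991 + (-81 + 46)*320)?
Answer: I*sqrt(235191) ≈ 484.96*I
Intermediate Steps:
sqrt(-223991 + (-81 + 46)*320) = sqrt(-223991 - 35*320) = sqrt(-223991 - 11200) = sqrt(-235191) = I*sqrt(235191)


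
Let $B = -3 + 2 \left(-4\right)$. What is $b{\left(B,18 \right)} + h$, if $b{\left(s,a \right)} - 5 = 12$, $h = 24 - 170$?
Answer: $-129$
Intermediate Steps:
$h = -146$ ($h = 24 - 170 = -146$)
$B = -11$ ($B = -3 - 8 = -11$)
$b{\left(s,a \right)} = 17$ ($b{\left(s,a \right)} = 5 + 12 = 17$)
$b{\left(B,18 \right)} + h = 17 - 146 = -129$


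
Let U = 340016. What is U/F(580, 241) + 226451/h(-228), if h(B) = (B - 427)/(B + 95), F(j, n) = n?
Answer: 7481144383/157855 ≈ 47393.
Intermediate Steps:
h(B) = (-427 + B)/(95 + B)
U/F(580, 241) + 226451/h(-228) = 340016/241 + 226451/(((-427 - 228)/(95 - 228))) = 340016*(1/241) + 226451/((-655/(-133))) = 340016/241 + 226451/((-1/133*(-655))) = 340016/241 + 226451/(655/133) = 340016/241 + 226451*(133/655) = 340016/241 + 30117983/655 = 7481144383/157855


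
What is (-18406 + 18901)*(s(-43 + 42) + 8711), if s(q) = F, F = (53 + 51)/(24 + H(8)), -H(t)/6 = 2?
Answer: 4316235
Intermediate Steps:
H(t) = -12 (H(t) = -6*2 = -12)
F = 26/3 (F = (53 + 51)/(24 - 12) = 104/12 = 104*(1/12) = 26/3 ≈ 8.6667)
s(q) = 26/3
(-18406 + 18901)*(s(-43 + 42) + 8711) = (-18406 + 18901)*(26/3 + 8711) = 495*(26159/3) = 4316235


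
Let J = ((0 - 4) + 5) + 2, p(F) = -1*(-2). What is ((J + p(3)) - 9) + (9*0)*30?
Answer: -4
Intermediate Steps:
p(F) = 2
J = 3 (J = (-4 + 5) + 2 = 1 + 2 = 3)
((J + p(3)) - 9) + (9*0)*30 = ((3 + 2) - 9) + (9*0)*30 = (5 - 9) + 0*30 = -4 + 0 = -4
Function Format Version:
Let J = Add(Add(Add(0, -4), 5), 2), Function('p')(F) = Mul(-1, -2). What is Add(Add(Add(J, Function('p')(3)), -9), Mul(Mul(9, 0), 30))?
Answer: -4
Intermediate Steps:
Function('p')(F) = 2
J = 3 (J = Add(Add(-4, 5), 2) = Add(1, 2) = 3)
Add(Add(Add(J, Function('p')(3)), -9), Mul(Mul(9, 0), 30)) = Add(Add(Add(3, 2), -9), Mul(Mul(9, 0), 30)) = Add(Add(5, -9), Mul(0, 30)) = Add(-4, 0) = -4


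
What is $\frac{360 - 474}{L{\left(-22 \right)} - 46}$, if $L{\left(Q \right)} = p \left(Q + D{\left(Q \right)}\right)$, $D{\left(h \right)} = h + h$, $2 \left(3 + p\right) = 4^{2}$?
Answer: $\frac{57}{188} \approx 0.30319$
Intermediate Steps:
$p = 5$ ($p = -3 + \frac{4^{2}}{2} = -3 + \frac{1}{2} \cdot 16 = -3 + 8 = 5$)
$D{\left(h \right)} = 2 h$
$L{\left(Q \right)} = 15 Q$ ($L{\left(Q \right)} = 5 \left(Q + 2 Q\right) = 5 \cdot 3 Q = 15 Q$)
$\frac{360 - 474}{L{\left(-22 \right)} - 46} = \frac{360 - 474}{15 \left(-22\right) - 46} = - \frac{114}{-330 - 46} = - \frac{114}{-376} = \left(-114\right) \left(- \frac{1}{376}\right) = \frac{57}{188}$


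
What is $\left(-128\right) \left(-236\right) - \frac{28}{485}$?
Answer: $\frac{14650852}{485} \approx 30208.0$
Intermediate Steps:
$\left(-128\right) \left(-236\right) - \frac{28}{485} = 30208 - \frac{28}{485} = \frac{14650852}{485}$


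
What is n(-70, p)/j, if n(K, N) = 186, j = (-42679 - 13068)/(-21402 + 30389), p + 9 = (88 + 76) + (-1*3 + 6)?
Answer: -1671582/55747 ≈ -29.985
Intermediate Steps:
p = 158 (p = -9 + ((88 + 76) + (-1*3 + 6)) = -9 + (164 + (-3 + 6)) = -9 + (164 + 3) = -9 + 167 = 158)
j = -55747/8987 ≈ -6.2031
n(-70, p)/j = 186/(-55747/8987) = 186*(-8987/55747) = -1671582/55747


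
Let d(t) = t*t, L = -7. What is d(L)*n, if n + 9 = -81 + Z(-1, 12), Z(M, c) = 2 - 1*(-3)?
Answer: -4165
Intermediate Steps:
Z(M, c) = 5 (Z(M, c) = 2 + 3 = 5)
d(t) = t**2
n = -85 (n = -9 + (-81 + 5) = -9 - 76 = -85)
d(L)*n = (-7)**2*(-85) = 49*(-85) = -4165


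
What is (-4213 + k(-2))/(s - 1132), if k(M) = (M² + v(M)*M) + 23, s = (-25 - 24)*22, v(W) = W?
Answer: 123/65 ≈ 1.8923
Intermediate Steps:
s = -1078 (s = -49*22 = -1078)
k(M) = 23 + 2*M² (k(M) = (M² + M*M) + 23 = (M² + M²) + 23 = 2*M² + 23 = 23 + 2*M²)
(-4213 + k(-2))/(s - 1132) = (-4213 + (23 + 2*(-2)²))/(-1078 - 1132) = (-4213 + (23 + 2*4))/(-2210) = (-4213 + (23 + 8))*(-1/2210) = (-4213 + 31)*(-1/2210) = -4182*(-1/2210) = 123/65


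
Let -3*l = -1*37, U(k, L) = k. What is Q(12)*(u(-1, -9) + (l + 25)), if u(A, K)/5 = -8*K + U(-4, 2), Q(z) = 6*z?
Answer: 27168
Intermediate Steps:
l = 37/3 (l = -(-1)*37/3 = -⅓*(-37) = 37/3 ≈ 12.333)
u(A, K) = -20 - 40*K (u(A, K) = 5*(-8*K - 4) = 5*(-4 - 8*K) = -20 - 40*K)
Q(12)*(u(-1, -9) + (l + 25)) = (6*12)*((-20 - 40*(-9)) + (37/3 + 25)) = 72*((-20 + 360) + 112/3) = 72*(340 + 112/3) = 72*(1132/3) = 27168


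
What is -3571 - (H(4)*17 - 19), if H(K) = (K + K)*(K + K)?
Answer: -4640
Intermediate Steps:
H(K) = 4*K**2 (H(K) = (2*K)*(2*K) = 4*K**2)
-3571 - (H(4)*17 - 19) = -3571 - ((4*4**2)*17 - 19) = -3571 - ((4*16)*17 - 19) = -3571 - (64*17 - 19) = -3571 - (1088 - 19) = -3571 - 1*1069 = -3571 - 1069 = -4640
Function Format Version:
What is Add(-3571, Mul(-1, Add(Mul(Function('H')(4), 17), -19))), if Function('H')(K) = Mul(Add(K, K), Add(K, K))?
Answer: -4640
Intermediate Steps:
Function('H')(K) = Mul(4, Pow(K, 2)) (Function('H')(K) = Mul(Mul(2, K), Mul(2, K)) = Mul(4, Pow(K, 2)))
Add(-3571, Mul(-1, Add(Mul(Function('H')(4), 17), -19))) = Add(-3571, Mul(-1, Add(Mul(Mul(4, Pow(4, 2)), 17), -19))) = Add(-3571, Mul(-1, Add(Mul(Mul(4, 16), 17), -19))) = Add(-3571, Mul(-1, Add(Mul(64, 17), -19))) = Add(-3571, Mul(-1, Add(1088, -19))) = Add(-3571, Mul(-1, 1069)) = Add(-3571, -1069) = -4640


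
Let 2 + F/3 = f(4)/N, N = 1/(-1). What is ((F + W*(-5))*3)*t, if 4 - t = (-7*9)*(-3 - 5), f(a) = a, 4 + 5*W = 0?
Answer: 21000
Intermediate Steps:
W = -⅘ (W = -⅘ + (⅕)*0 = -⅘ + 0 = -⅘ ≈ -0.80000)
N = -1
F = -18 (F = -6 + 3*(4/(-1)) = -6 + 3*(4*(-1)) = -6 + 3*(-4) = -6 - 12 = -18)
t = -500 (t = 4 - (-7*9)*(-3 - 5) = 4 - (-63)*(-8) = 4 - 1*504 = 4 - 504 = -500)
((F + W*(-5))*3)*t = ((-18 - ⅘*(-5))*3)*(-500) = ((-18 + 4)*3)*(-500) = -14*3*(-500) = -42*(-500) = 21000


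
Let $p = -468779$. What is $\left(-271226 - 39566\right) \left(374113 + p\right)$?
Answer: $29421435472$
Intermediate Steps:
$\left(-271226 - 39566\right) \left(374113 + p\right) = \left(-271226 - 39566\right) \left(374113 - 468779\right) = \left(-310792\right) \left(-94666\right) = 29421435472$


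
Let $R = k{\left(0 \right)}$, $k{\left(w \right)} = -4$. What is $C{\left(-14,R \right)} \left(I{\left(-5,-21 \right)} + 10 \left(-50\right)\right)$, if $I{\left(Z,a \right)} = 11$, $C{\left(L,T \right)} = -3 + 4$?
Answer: $-489$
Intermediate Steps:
$R = -4$
$C{\left(L,T \right)} = 1$
$C{\left(-14,R \right)} \left(I{\left(-5,-21 \right)} + 10 \left(-50\right)\right) = 1 \left(11 + 10 \left(-50\right)\right) = 1 \left(11 - 500\right) = 1 \left(-489\right) = -489$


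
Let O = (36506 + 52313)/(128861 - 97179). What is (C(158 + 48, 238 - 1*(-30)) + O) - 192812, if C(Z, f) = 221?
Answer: -6101579243/31682 ≈ -1.9259e+5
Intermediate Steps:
O = 88819/31682 ≈ 2.8035
(C(158 + 48, 238 - 1*(-30)) + O) - 192812 = (221 + 88819/31682) - 192812 = 7090541/31682 - 192812 = -6101579243/31682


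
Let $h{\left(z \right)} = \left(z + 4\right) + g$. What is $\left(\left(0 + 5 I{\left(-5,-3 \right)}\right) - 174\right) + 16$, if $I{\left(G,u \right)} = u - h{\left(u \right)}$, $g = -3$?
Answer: $-163$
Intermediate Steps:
$h{\left(z \right)} = 1 + z$ ($h{\left(z \right)} = \left(z + 4\right) - 3 = \left(4 + z\right) - 3 = 1 + z$)
$I{\left(G,u \right)} = -1$ ($I{\left(G,u \right)} = u - \left(1 + u\right) = -1$)
$\left(\left(0 + 5 I{\left(-5,-3 \right)}\right) - 174\right) + 16 = \left(\left(0 + 5 \left(-1\right)\right) - 174\right) + 16 = \left(\left(0 - 5\right) - 174\right) + 16 = \left(-5 - 174\right) + 16 = -179 + 16 = -163$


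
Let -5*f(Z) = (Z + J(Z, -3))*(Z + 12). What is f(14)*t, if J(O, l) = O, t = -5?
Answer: 728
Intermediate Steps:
f(Z) = -2*Z*(12 + Z)/5 (f(Z) = -(Z + Z)*(Z + 12)/5 = -2*Z*(12 + Z)/5)
f(14)*t = ((⅖)*14*(-12 - 1*14))*(-5) = ((⅖)*14*(-12 - 14))*(-5) = ((⅖)*14*(-26))*(-5) = -728/5*(-5) = 728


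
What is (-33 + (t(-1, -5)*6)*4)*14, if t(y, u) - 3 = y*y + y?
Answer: 546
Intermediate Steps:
t(y, u) = 3 + y + y² (t(y, u) = 3 + (y*y + y) = 3 + (y² + y) = 3 + (y + y²) = 3 + y + y²)
(-33 + (t(-1, -5)*6)*4)*14 = (-33 + ((3 - 1 + (-1)²)*6)*4)*14 = (-33 + ((3 - 1 + 1)*6)*4)*14 = (-33 + (3*6)*4)*14 = (-33 + 18*4)*14 = (-33 + 72)*14 = 39*14 = 546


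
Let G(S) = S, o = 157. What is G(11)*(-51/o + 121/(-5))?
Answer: -211772/785 ≈ -269.77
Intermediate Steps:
G(11)*(-51/o + 121/(-5)) = 11*(-51/157 + 121/(-5)) = 11*(-51*1/157 + 121*(-⅕)) = 11*(-51/157 - 121/5) = 11*(-19252/785) = -211772/785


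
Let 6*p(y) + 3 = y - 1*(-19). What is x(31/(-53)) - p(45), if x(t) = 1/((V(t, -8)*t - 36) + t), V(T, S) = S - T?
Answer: -2771239/271752 ≈ -10.198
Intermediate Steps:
x(t) = 1/(-36 + t + t*(-8 - t)) (x(t) = 1/(((-8 - t)*t - 36) + t) = 1/((t*(-8 - t) - 36) + t) = 1/((-36 + t*(-8 - t)) + t) = 1/(-36 + t + t*(-8 - t)))
p(y) = 8/3 + y/6 (p(y) = -½ + (y - 1*(-19))/6 = -½ + (y + 19)/6 = -½ + (19 + y)/6 = -½ + (19/6 + y/6) = 8/3 + y/6)
x(31/(-53)) - p(45) = -1/(36 - 31/(-53) + (31/(-53))*(8 + 31/(-53))) - (8/3 + (⅙)*45) = -1/(36 - 31*(-1)/53 + (31*(-1/53))*(8 + 31*(-1/53))) - (8/3 + 15/2) = -1/(36 - 1*(-31/53) - 31*(8 - 31/53)/53) - 1*61/6 = -1/(36 + 31/53 - 31/53*393/53) - 61/6 = -1/(36 + 31/53 - 12183/2809) - 61/6 = -1/90584/2809 - 61/6 = -1*2809/90584 - 61/6 = -2809/90584 - 61/6 = -2771239/271752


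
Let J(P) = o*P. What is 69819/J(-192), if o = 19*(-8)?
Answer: 23273/9728 ≈ 2.3924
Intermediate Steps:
o = -152
J(P) = -152*P
69819/J(-192) = 69819/((-152*(-192))) = 69819/29184 = 69819*(1/29184) = 23273/9728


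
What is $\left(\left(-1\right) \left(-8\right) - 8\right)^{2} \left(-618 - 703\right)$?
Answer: $0$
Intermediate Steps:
$\left(\left(-1\right) \left(-8\right) - 8\right)^{2} \left(-618 - 703\right) = \left(8 - 8\right)^{2} \left(-1321\right) = 0^{2} \left(-1321\right) = 0 \left(-1321\right) = 0$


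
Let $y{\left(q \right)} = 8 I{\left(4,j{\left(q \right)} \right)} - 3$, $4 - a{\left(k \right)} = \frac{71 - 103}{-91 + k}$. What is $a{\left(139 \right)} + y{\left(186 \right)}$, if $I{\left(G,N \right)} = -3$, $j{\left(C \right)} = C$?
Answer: $- \frac{67}{3} \approx -22.333$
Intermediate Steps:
$a{\left(k \right)} = 4 + \frac{32}{-91 + k}$ ($a{\left(k \right)} = 4 - \frac{71 - 103}{-91 + k} = 4 - - \frac{32}{-91 + k} = 4 + \frac{32}{-91 + k}$)
$y{\left(q \right)} = -27$ ($y{\left(q \right)} = 8 \left(-3\right) - 3 = -24 - 3 = -27$)
$a{\left(139 \right)} + y{\left(186 \right)} = \frac{4 \left(-83 + 139\right)}{-91 + 139} - 27 = 4 \cdot \frac{1}{48} \cdot 56 - 27 = \frac{14}{3} - 27 = - \frac{67}{3}$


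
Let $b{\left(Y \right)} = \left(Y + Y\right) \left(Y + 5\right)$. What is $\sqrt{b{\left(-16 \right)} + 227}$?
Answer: $\sqrt{579} \approx 24.062$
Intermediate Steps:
$b{\left(Y \right)} = 2 Y \left(5 + Y\right)$
$\sqrt{b{\left(-16 \right)} + 227} = \sqrt{2 \left(-16\right) \left(5 - 16\right) + 227} = \sqrt{2 \left(-16\right) \left(-11\right) + 227} = \sqrt{352 + 227} = \sqrt{579}$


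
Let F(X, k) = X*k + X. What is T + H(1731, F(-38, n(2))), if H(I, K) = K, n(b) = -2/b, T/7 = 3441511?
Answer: 24090577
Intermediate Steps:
T = 24090577 (T = 7*3441511 = 24090577)
F(X, k) = X + X*k
T + H(1731, F(-38, n(2))) = 24090577 - 38*(1 - 2/2) = 24090577 - 38*(1 - 2*½) = 24090577 - 38*(1 - 1) = 24090577 - 38*0 = 24090577 + 0 = 24090577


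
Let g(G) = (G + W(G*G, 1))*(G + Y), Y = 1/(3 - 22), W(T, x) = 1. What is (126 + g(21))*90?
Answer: 1003500/19 ≈ 52816.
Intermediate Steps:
Y = -1/19 (Y = 1/(-19) = -1/19 ≈ -0.052632)
g(G) = (1 + G)*(-1/19 + G) (g(G) = (G + 1)*(G - 1/19) = (1 + G)*(-1/19 + G))
(126 + g(21))*90 = (126 + (-1/19 + 21² + (18/19)*21))*90 = (126 + (-1/19 + 441 + 378/19))*90 = (126 + 8756/19)*90 = (11150/19)*90 = 1003500/19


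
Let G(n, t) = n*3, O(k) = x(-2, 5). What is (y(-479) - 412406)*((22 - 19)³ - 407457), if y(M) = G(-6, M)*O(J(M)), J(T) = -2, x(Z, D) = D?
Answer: 168063245280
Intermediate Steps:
O(k) = 5
G(n, t) = 3*n
y(M) = -90 (y(M) = (3*(-6))*5 = -18*5 = -90)
(y(-479) - 412406)*((22 - 19)³ - 407457) = (-90 - 412406)*((22 - 19)³ - 407457) = -412496*(3³ - 407457) = -412496*(27 - 407457) = -412496*(-407430) = 168063245280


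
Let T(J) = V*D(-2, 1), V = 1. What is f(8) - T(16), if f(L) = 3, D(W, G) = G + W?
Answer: 4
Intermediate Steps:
T(J) = -1 (T(J) = 1*(1 - 2) = 1*(-1) = -1)
f(8) - T(16) = 3 - 1*(-1) = 3 + 1 = 4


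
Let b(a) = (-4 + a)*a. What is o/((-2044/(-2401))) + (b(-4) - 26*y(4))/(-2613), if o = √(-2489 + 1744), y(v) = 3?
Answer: 46/2613 + 343*I*√745/292 ≈ 0.017604 + 32.062*I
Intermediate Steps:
b(a) = a*(-4 + a)
o = I*√745 (o = √(-745) = I*√745 ≈ 27.295*I)
o/((-2044/(-2401))) + (b(-4) - 26*y(4))/(-2613) = (I*√745)/((-2044/(-2401))) + (-4*(-4 - 4) - 26*3)/(-2613) = (I*√745)/((-2044*(-1/2401))) + (-4*(-8) - 78)*(-1/2613) = (I*√745)/(292/343) + (32 - 78)*(-1/2613) = (I*√745)*(343/292) - 46*(-1/2613) = 343*I*√745/292 + 46/2613 = 46/2613 + 343*I*√745/292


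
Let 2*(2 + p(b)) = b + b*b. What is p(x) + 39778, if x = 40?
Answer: 40596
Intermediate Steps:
p(b) = -2 + b/2 + b**2/2 (p(b) = -2 + (b + b*b)/2 = -2 + (b + b**2)/2 = -2 + (b/2 + b**2/2) = -2 + b/2 + b**2/2)
p(x) + 39778 = (-2 + (1/2)*40 + (1/2)*40**2) + 39778 = (-2 + 20 + (1/2)*1600) + 39778 = (-2 + 20 + 800) + 39778 = 818 + 39778 = 40596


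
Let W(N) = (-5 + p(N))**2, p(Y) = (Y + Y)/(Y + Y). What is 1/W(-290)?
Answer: 1/16 ≈ 0.062500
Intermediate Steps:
p(Y) = 1 (p(Y) = (2*Y)/((2*Y)) = (2*Y)*(1/(2*Y)) = 1)
W(N) = 16 (W(N) = (-5 + 1)**2 = (-4)**2 = 16)
1/W(-290) = 1/16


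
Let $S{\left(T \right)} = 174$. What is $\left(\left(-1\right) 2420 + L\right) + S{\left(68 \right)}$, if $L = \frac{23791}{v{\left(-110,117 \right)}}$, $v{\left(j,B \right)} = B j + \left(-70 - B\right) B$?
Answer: $- \frac{78070045}{34749} \approx -2246.7$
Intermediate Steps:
$v{\left(j,B \right)} = B j + B \left(-70 - B\right)$
$L = - \frac{23791}{34749}$ ($L = \frac{23791}{117 \left(-70 - 110 - 117\right)} = \frac{23791}{117 \left(-297\right)} = \frac{23791}{-34749} = 23791 \left(- \frac{1}{34749}\right) = - \frac{23791}{34749} \approx -0.68465$)
$\left(\left(-1\right) 2420 + L\right) + S{\left(68 \right)} = \left(\left(-1\right) 2420 - \frac{23791}{34749}\right) + 174 = \left(-2420 - \frac{23791}{34749}\right) + 174 = - \frac{84116371}{34749} + 174 = - \frac{78070045}{34749}$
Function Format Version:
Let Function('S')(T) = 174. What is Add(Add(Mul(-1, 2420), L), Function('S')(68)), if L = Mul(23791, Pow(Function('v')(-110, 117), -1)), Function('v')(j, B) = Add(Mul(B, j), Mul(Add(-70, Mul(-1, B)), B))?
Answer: Rational(-78070045, 34749) ≈ -2246.7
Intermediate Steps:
Function('v')(j, B) = Add(Mul(B, j), Mul(B, Add(-70, Mul(-1, B))))
L = Rational(-23791, 34749) (L = Mul(23791, Pow(Mul(117, Add(-70, -110, Mul(-1, 117))), -1)) = Mul(23791, Pow(Mul(117, Add(-70, -110, -117)), -1)) = Mul(23791, Pow(Mul(117, -297), -1)) = Mul(23791, Pow(-34749, -1)) = Mul(23791, Rational(-1, 34749)) = Rational(-23791, 34749) ≈ -0.68465)
Add(Add(Mul(-1, 2420), L), Function('S')(68)) = Add(Add(Mul(-1, 2420), Rational(-23791, 34749)), 174) = Add(Add(-2420, Rational(-23791, 34749)), 174) = Add(Rational(-84116371, 34749), 174) = Rational(-78070045, 34749)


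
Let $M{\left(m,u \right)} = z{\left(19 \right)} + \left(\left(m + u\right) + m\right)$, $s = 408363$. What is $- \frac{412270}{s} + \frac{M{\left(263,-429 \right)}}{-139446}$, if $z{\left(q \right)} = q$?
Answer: $- \frac{9589462088}{9490764483} \approx -1.0104$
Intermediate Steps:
$M{\left(m,u \right)} = 19 + u + 2 m$ ($M{\left(m,u \right)} = 19 + \left(\left(m + u\right) + m\right) = 19 + \left(u + 2 m\right) = 19 + u + 2 m$)
$- \frac{412270}{s} + \frac{M{\left(263,-429 \right)}}{-139446} = - \frac{412270}{408363} + \frac{19 - 429 + 2 \cdot 263}{-139446} = \left(-412270\right) \frac{1}{408363} + \left(19 - 429 + 526\right) \left(- \frac{1}{139446}\right) = - \frac{412270}{408363} + 116 \left(- \frac{1}{139446}\right) = - \frac{412270}{408363} - \frac{58}{69723} = - \frac{9589462088}{9490764483}$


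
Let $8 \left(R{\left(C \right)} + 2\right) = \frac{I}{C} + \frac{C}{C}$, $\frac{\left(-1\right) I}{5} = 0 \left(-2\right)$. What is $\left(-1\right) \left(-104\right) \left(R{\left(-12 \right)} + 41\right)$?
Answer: $4069$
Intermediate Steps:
$I = 0$ ($I = - 5 \cdot 0 \left(-2\right) = \left(-5\right) 0 = 0$)
$R{\left(C \right)} = - \frac{15}{8}$ ($R{\left(C \right)} = -2 + \frac{\frac{0}{C} + \frac{C}{C}}{8} = -2 + \frac{0 + 1}{8} = -2 + \frac{1}{8} \cdot 1 = -2 + \frac{1}{8} = - \frac{15}{8}$)
$\left(-1\right) \left(-104\right) \left(R{\left(-12 \right)} + 41\right) = \left(-1\right) \left(-104\right) \left(- \frac{15}{8} + 41\right) = 104 \cdot \frac{313}{8} = 4069$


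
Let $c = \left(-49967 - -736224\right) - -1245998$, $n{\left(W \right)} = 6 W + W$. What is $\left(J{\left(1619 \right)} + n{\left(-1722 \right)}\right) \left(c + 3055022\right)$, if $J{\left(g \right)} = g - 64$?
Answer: $-52361421223$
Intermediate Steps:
$n{\left(W \right)} = 7 W$
$J{\left(g \right)} = -64 + g$ ($J{\left(g \right)} = g - 64 = -64 + g$)
$c = 1932255$ ($c = \left(-49967 + 736224\right) + 1245998 = 686257 + 1245998 = 1932255$)
$\left(J{\left(1619 \right)} + n{\left(-1722 \right)}\right) \left(c + 3055022\right) = \left(\left(-64 + 1619\right) + 7 \left(-1722\right)\right) \left(1932255 + 3055022\right) = \left(1555 - 12054\right) 4987277 = \left(-10499\right) 4987277 = -52361421223$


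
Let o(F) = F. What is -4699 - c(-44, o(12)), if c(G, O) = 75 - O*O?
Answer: -4630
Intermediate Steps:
c(G, O) = 75 - O**2
-4699 - c(-44, o(12)) = -4699 - (75 - 1*12**2) = -4699 - (75 - 1*144) = -4699 - (75 - 144) = -4699 - 1*(-69) = -4699 + 69 = -4630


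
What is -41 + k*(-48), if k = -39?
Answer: 1831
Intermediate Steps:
-41 + k*(-48) = -41 - 39*(-48) = -41 + 1872 = 1831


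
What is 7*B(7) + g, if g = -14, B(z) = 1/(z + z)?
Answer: -27/2 ≈ -13.500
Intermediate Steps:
B(z) = 1/(2*z)
7*B(7) + g = 7*((1/2)/7) - 14 = 7*((1/2)*(1/7)) - 14 = 7*(1/14) - 14 = 1/2 - 14 = -27/2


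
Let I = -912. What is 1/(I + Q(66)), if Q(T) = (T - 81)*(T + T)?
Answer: -1/2892 ≈ -0.00034578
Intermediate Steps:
Q(T) = 2*T*(-81 + T) (Q(T) = (-81 + T)*(2*T) = 2*T*(-81 + T))
1/(I + Q(66)) = 1/(-912 + 2*66*(-81 + 66)) = 1/(-912 + 2*66*(-15)) = 1/(-912 - 1980) = 1/(-2892) = -1/2892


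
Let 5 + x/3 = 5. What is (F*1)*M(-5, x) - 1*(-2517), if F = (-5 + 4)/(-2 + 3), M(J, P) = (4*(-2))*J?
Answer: 2477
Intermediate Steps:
x = 0 (x = -15 + 3*5 = -15 + 15 = 0)
M(J, P) = -8*J
F = -1 (F = -1/1 = 1*(-1) = -1)
(F*1)*M(-5, x) - 1*(-2517) = (-1*1)*(-8*(-5)) - 1*(-2517) = -1*40 + 2517 = -40 + 2517 = 2477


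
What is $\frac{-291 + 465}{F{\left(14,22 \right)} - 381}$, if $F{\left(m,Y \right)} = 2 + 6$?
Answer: $- \frac{174}{373} \approx -0.46649$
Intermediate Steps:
$F{\left(m,Y \right)} = 8$
$\frac{-291 + 465}{F{\left(14,22 \right)} - 381} = \frac{-291 + 465}{8 - 381} = \frac{174}{-373} = 174 \left(- \frac{1}{373}\right) = - \frac{174}{373}$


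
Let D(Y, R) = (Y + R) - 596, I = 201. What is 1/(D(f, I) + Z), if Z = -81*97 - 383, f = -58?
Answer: -1/8693 ≈ -0.00011504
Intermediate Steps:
D(Y, R) = -596 + R + Y (D(Y, R) = (R + Y) - 596 = -596 + R + Y)
Z = -8240 (Z = -7857 - 383 = -8240)
1/(D(f, I) + Z) = 1/((-596 + 201 - 58) - 8240) = 1/(-453 - 8240) = 1/(-8693) = -1/8693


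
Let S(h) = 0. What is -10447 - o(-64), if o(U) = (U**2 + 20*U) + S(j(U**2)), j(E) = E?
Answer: -13263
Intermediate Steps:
o(U) = U**2 + 20*U (o(U) = (U**2 + 20*U) + 0 = U**2 + 20*U)
-10447 - o(-64) = -10447 - (-64)*(20 - 64) = -10447 - (-64)*(-44) = -10447 - 1*2816 = -10447 - 2816 = -13263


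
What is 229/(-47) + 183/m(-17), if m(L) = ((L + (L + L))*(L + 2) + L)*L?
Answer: -2920565/597652 ≈ -4.8867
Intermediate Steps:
m(L) = L*(L + 3*L*(2 + L)) (m(L) = ((L + 2*L)*(2 + L) + L)*L = ((3*L)*(2 + L) + L)*L = (3*L*(2 + L) + L)*L = (L + 3*L*(2 + L))*L = L*(L + 3*L*(2 + L)))
229/(-47) + 183/m(-17) = 229/(-47) + 183/(((-17)**2*(7 + 3*(-17)))) = 229*(-1/47) + 183/((289*(7 - 51))) = -229/47 + 183/((289*(-44))) = -229/47 + 183/(-12716) = -229/47 + 183*(-1/12716) = -229/47 - 183/12716 = -2920565/597652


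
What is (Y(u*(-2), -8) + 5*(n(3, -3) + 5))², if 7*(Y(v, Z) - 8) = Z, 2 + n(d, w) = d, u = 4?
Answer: 66564/49 ≈ 1358.4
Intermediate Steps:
n(d, w) = -2 + d
Y(v, Z) = 8 + Z/7
(Y(u*(-2), -8) + 5*(n(3, -3) + 5))² = ((8 + (⅐)*(-8)) + 5*((-2 + 3) + 5))² = ((8 - 8/7) + 5*(1 + 5))² = (48/7 + 5*6)² = (48/7 + 30)² = (258/7)² = 66564/49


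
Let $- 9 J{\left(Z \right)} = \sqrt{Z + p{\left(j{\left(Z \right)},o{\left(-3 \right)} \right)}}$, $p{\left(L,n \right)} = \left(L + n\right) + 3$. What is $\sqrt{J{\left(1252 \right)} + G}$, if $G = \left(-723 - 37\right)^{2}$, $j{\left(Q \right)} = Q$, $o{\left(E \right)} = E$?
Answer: $\frac{\sqrt{5198400 - 2 \sqrt{626}}}{3} \approx 760.0$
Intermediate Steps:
$p{\left(L,n \right)} = 3 + L + n$
$G = 577600$ ($G = \left(-760\right)^{2} = 577600$)
$J{\left(Z \right)} = - \frac{\sqrt{2} \sqrt{Z}}{9}$ ($J{\left(Z \right)} = - \frac{\sqrt{Z + \left(3 + Z - 3\right)}}{9} = - \frac{\sqrt{Z + Z}}{9} = - \frac{\sqrt{2 Z}}{9} = - \frac{\sqrt{2} \sqrt{Z}}{9}$)
$\sqrt{J{\left(1252 \right)} + G} = \sqrt{- \frac{\sqrt{2} \sqrt{1252}}{9} + 577600} = \sqrt{- \frac{\sqrt{2} \cdot 2 \sqrt{313}}{9} + 577600} = \sqrt{- \frac{2 \sqrt{626}}{9} + 577600} = \sqrt{577600 - \frac{2 \sqrt{626}}{9}}$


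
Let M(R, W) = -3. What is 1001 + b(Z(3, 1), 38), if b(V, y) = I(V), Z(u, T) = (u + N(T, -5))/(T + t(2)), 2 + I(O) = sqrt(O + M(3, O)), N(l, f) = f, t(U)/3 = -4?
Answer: 999 + I*sqrt(341)/11 ≈ 999.0 + 1.6787*I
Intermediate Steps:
t(U) = -12 (t(U) = 3*(-4) = -12)
I(O) = -2 + sqrt(-3 + O) (I(O) = -2 + sqrt(O - 3) = -2 + sqrt(-3 + O))
Z(u, T) = (-5 + u)/(-12 + T) (Z(u, T) = (u - 5)/(T - 12) = (-5 + u)/(-12 + T))
b(V, y) = -2 + sqrt(-3 + V)
1001 + b(Z(3, 1), 38) = 1001 + (-2 + sqrt(-3 + (-5 + 3)/(-12 + 1))) = 1001 + (-2 + sqrt(-3 - 2/(-11))) = 1001 + (-2 + sqrt(-3 - 1/11*(-2))) = 1001 + (-2 + sqrt(-3 + 2/11)) = 1001 + (-2 + sqrt(-31/11)) = 1001 + (-2 + I*sqrt(341)/11) = 999 + I*sqrt(341)/11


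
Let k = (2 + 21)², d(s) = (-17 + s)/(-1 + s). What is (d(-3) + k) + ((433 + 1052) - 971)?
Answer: 1048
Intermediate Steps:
d(s) = (-17 + s)/(-1 + s)
k = 529 (k = 23² = 529)
(d(-3) + k) + ((433 + 1052) - 971) = ((-17 - 3)/(-1 - 3) + 529) + ((433 + 1052) - 971) = (-20/(-4) + 529) + (1485 - 971) = (-¼*(-20) + 529) + 514 = (5 + 529) + 514 = 534 + 514 = 1048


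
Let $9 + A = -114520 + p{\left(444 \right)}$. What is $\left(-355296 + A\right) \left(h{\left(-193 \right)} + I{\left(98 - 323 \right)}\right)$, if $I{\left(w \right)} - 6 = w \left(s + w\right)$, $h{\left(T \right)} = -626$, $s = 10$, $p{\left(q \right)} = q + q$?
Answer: $-22394086435$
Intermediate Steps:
$p{\left(q \right)} = 2 q$
$A = -113641$ ($A = -9 + \left(-114520 + 2 \cdot 444\right) = -9 + \left(-114520 + 888\right) = -9 - 113632 = -113641$)
$I{\left(w \right)} = 6 + w \left(10 + w\right)$
$\left(-355296 + A\right) \left(h{\left(-193 \right)} + I{\left(98 - 323 \right)}\right) = \left(-355296 - 113641\right) \left(-626 + \left(6 + \left(98 - 323\right)^{2} + 10 \left(98 - 323\right)\right)\right) = - 468937 \left(-626 + \left(6 + \left(98 - 323\right)^{2} + 10 \left(98 - 323\right)\right)\right) = - 468937 \left(-626 + \left(6 + \left(-225\right)^{2} + 10 \left(-225\right)\right)\right) = - 468937 \left(-626 + \left(6 + 50625 - 2250\right)\right) = - 468937 \left(-626 + 48381\right) = \left(-468937\right) 47755 = -22394086435$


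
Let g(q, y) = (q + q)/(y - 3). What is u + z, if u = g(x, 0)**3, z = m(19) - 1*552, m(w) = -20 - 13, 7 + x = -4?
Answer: -5147/27 ≈ -190.63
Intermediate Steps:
x = -11 (x = -7 - 4 = -11)
m(w) = -33
g(q, y) = 2*q/(-3 + y) (g(q, y) = (2*q)/(-3 + y) = 2*q/(-3 + y))
z = -585 (z = -33 - 1*552 = -33 - 552 = -585)
u = 10648/27 (u = (2*(-11)/(-3 + 0))**3 = (2*(-11)/(-3))**3 = (2*(-11)*(-1/3))**3 = (22/3)**3 = 10648/27 ≈ 394.37)
u + z = 10648/27 - 585 = -5147/27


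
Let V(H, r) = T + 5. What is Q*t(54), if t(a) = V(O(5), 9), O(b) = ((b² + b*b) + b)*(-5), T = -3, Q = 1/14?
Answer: ⅐ ≈ 0.14286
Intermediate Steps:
Q = 1/14 ≈ 0.071429
O(b) = -10*b² - 5*b (O(b) = ((b² + b²) + b)*(-5) = (2*b² + b)*(-5) = (b + 2*b²)*(-5) = -10*b² - 5*b)
V(H, r) = 2 (V(H, r) = -3 + 5 = 2)
t(a) = 2
Q*t(54) = (1/14)*2 = ⅐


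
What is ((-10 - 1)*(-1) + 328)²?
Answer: 114921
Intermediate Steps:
((-10 - 1)*(-1) + 328)² = (-11*(-1) + 328)² = (11 + 328)² = 339² = 114921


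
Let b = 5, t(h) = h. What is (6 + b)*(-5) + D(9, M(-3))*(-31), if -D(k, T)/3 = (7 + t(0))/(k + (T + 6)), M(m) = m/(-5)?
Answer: -345/26 ≈ -13.269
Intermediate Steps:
M(m) = -m/5 (M(m) = m*(-⅕) = -m/5)
D(k, T) = -21/(6 + T + k) (D(k, T) = -3*(7 + 0)/(k + (T + 6)) = -21/(k + (6 + T)) = -21/(6 + T + k))
(6 + b)*(-5) + D(9, M(-3))*(-31) = (6 + 5)*(-5) - 21/(6 - ⅕*(-3) + 9)*(-31) = 11*(-5) - 21/(6 + ⅗ + 9)*(-31) = -55 - 21/78/5*(-31) = -55 - 21*5/78*(-31) = -55 - 35/26*(-31) = -55 + 1085/26 = -345/26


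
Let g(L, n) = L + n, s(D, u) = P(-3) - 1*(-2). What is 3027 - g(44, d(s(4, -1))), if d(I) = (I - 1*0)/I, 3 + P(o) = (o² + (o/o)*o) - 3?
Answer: 2982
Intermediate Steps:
P(o) = -6 + o + o² (P(o) = -3 + ((o² + (o/o)*o) - 3) = -3 + ((o² + 1*o) - 3) = -3 + ((o² + o) - 3) = -3 + ((o + o²) - 3) = -3 + (-3 + o + o²) = -6 + o + o²)
s(D, u) = 2 (s(D, u) = (-6 - 3 + (-3)²) - 1*(-2) = (-6 - 3 + 9) + 2 = 0 + 2 = 2)
d(I) = 1 (d(I) = (I + 0)/I = I/I = 1)
3027 - g(44, d(s(4, -1))) = 3027 - (44 + 1) = 3027 - 1*45 = 3027 - 45 = 2982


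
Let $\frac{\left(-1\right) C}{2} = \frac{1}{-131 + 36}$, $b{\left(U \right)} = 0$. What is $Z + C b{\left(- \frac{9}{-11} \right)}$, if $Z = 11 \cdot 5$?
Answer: $55$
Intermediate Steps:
$C = \frac{2}{95}$ ($C = - \frac{2}{-131 + 36} = - \frac{2}{-95} = \left(-2\right) \left(- \frac{1}{95}\right) = \frac{2}{95} \approx 0.021053$)
$Z = 55$
$Z + C b{\left(- \frac{9}{-11} \right)} = 55 + \frac{2}{95} \cdot 0 = 55 + 0 = 55$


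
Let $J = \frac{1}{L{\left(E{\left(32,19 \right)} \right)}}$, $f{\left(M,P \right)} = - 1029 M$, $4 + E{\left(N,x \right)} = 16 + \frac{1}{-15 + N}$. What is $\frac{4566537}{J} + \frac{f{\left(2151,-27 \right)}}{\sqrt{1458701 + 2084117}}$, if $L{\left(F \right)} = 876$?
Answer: $4000286412 - \frac{2213379 \sqrt{3542818}}{3542818} \approx 4.0003 \cdot 10^{9}$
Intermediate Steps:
$E{\left(N,x \right)} = 12 + \frac{1}{-15 + N}$ ($E{\left(N,x \right)} = -4 + \left(16 + \frac{1}{-15 + N}\right) = 12 + \frac{1}{-15 + N}$)
$J = \frac{1}{876} \approx 0.0011416$
$\frac{4566537}{J} + \frac{f{\left(2151,-27 \right)}}{\sqrt{1458701 + 2084117}} = 4566537 \frac{1}{\frac{1}{876}} + \frac{\left(-1029\right) 2151}{\sqrt{1458701 + 2084117}} = 4566537 \cdot 876 - \frac{2213379}{\sqrt{3542818}} = 4000286412 - 2213379 \frac{\sqrt{3542818}}{3542818} = 4000286412 - \frac{2213379 \sqrt{3542818}}{3542818}$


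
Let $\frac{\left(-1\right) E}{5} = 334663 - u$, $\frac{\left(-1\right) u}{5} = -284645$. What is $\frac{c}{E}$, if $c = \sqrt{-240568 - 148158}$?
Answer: $\frac{i \sqrt{388726}}{5442810} \approx 0.00011455 i$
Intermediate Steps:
$u = 1423225$ ($u = \left(-5\right) \left(-284645\right) = 1423225$)
$E = 5442810$ ($E = - 5 \left(334663 - 1423225\right) = \left(-5\right) \left(-1088562\right) = 5442810$)
$c = i \sqrt{388726}$ ($c = \sqrt{-388726} = i \sqrt{388726} \approx 623.48 i$)
$\frac{c}{E} = \frac{i \sqrt{388726}}{5442810}$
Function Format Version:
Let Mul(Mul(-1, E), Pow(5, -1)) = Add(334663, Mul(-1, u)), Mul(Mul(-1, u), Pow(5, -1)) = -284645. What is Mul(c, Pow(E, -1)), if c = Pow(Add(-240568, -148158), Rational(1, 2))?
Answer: Mul(Rational(1, 5442810), I, Pow(388726, Rational(1, 2))) ≈ Mul(0.00011455, I)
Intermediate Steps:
u = 1423225 (u = Mul(-5, -284645) = 1423225)
E = 5442810 (E = Mul(-5, Add(334663, Mul(-1, 1423225))) = Mul(-5, Add(334663, -1423225)) = Mul(-5, -1088562) = 5442810)
c = Mul(I, Pow(388726, Rational(1, 2))) (c = Pow(-388726, Rational(1, 2)) = Mul(I, Pow(388726, Rational(1, 2))) ≈ Mul(623.48, I))
Mul(c, Pow(E, -1)) = Mul(Mul(I, Pow(388726, Rational(1, 2))), Pow(5442810, -1)) = Mul(Mul(I, Pow(388726, Rational(1, 2))), Rational(1, 5442810)) = Mul(Rational(1, 5442810), I, Pow(388726, Rational(1, 2)))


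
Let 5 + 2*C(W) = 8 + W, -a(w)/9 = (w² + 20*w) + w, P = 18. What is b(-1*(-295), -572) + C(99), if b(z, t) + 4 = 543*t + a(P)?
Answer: -316867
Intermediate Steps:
a(w) = -189*w - 9*w² (a(w) = -9*((w² + 20*w) + w) = -9*(w² + 21*w) = -189*w - 9*w²)
C(W) = 3/2 + W/2 (C(W) = -5/2 + (8 + W)/2 = -5/2 + (4 + W/2) = 3/2 + W/2)
b(z, t) = -6322 + 543*t (b(z, t) = -4 + (543*t - 9*18*(21 + 18)) = -4 + (543*t - 9*18*39) = -4 + (543*t - 6318) = -4 + (-6318 + 543*t) = -6322 + 543*t)
b(-1*(-295), -572) + C(99) = (-6322 + 543*(-572)) + (3/2 + (½)*99) = (-6322 - 310596) + (3/2 + 99/2) = -316918 + 51 = -316867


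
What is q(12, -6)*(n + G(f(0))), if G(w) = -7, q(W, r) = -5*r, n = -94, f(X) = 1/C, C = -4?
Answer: -3030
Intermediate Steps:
f(X) = -¼ (f(X) = 1/(-4) = -¼)
q(12, -6)*(n + G(f(0))) = (-5*(-6))*(-94 - 7) = 30*(-101) = -3030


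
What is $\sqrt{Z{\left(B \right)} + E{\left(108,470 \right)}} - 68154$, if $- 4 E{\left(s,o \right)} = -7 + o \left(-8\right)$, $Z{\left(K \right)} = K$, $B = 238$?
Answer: $-68154 + \frac{11 \sqrt{39}}{2} \approx -68120.0$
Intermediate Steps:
$E{\left(s,o \right)} = \frac{7}{4} + 2 o$ ($E{\left(s,o \right)} = - \frac{-7 + o \left(-8\right)}{4} = - \frac{-7 - 8 o}{4} = \frac{7}{4} + 2 o$)
$\sqrt{Z{\left(B \right)} + E{\left(108,470 \right)}} - 68154 = \sqrt{238 + \left(\frac{7}{4} + 2 \cdot 470\right)} - 68154 = \sqrt{238 + \left(\frac{7}{4} + 940\right)} - 68154 = \sqrt{238 + \frac{3767}{4}} - 68154 = \sqrt{\frac{4719}{4}} - 68154 = \frac{11 \sqrt{39}}{2} - 68154 = -68154 + \frac{11 \sqrt{39}}{2}$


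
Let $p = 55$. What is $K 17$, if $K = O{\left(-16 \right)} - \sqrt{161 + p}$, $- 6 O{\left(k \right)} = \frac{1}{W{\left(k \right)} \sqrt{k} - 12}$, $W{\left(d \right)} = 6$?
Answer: $\frac{17}{360} - 102 \sqrt{6} + \frac{17 i}{180} \approx -249.8 + 0.094444 i$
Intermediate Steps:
$O{\left(k \right)} = - \frac{1}{6 \left(-12 + 6 \sqrt{k}\right)}$ ($O{\left(k \right)} = - \frac{1}{6 \left(6 \sqrt{k} - 12\right)} = - \frac{1}{6 \left(-12 + 6 \sqrt{k}\right)}$)
$K = - 6 \sqrt{6} - \frac{-72 - 144 i}{25920}$ ($K = - \frac{1}{-72 + 36 \sqrt{-16}} - \sqrt{161 + 55} = - \frac{1}{-72 + 36 \cdot 4 i} - \sqrt{216} = - \frac{1}{-72 + 144 i} - 6 \sqrt{6} = - \frac{-72 - 144 i}{25920} - 6 \sqrt{6} = - 6 \sqrt{6} - \frac{-72 - 144 i}{25920} \approx -14.694 + 0.0055556 i$)
$K 17 = \left(\frac{1}{360} - 6 \sqrt{6} + \frac{i}{180}\right) 17 = \frac{17}{360} - 102 \sqrt{6} + \frac{17 i}{180}$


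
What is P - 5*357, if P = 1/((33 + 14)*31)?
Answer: -2600744/1457 ≈ -1785.0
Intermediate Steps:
P = 1/1457 (P = 1/(47*31) = 1/1457 ≈ 0.00068634)
P - 5*357 = 1/1457 - 5*357 = 1/1457 - 1*1785 = 1/1457 - 1785 = -2600744/1457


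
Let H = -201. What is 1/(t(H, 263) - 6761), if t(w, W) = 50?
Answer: -1/6711 ≈ -0.00014901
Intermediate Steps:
1/(t(H, 263) - 6761) = 1/(50 - 6761) = 1/(-6711) = -1/6711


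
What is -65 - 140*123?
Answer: -17285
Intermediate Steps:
-65 - 140*123 = -65 - 17220 = -17285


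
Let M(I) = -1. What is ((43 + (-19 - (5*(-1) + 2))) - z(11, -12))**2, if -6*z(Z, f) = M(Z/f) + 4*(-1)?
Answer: 24649/36 ≈ 684.69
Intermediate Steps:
z(Z, f) = 5/6 (z(Z, f) = -(-1 + 4*(-1))/6 = -(-1 - 4)/6 = -1/6*(-5) = 5/6)
((43 + (-19 - (5*(-1) + 2))) - z(11, -12))**2 = ((43 + (-19 - (5*(-1) + 2))) - 1*5/6)**2 = ((43 + (-19 - (-5 + 2))) - 5/6)**2 = ((43 + (-19 - 1*(-3))) - 5/6)**2 = ((43 + (-19 + 3)) - 5/6)**2 = ((43 - 16) - 5/6)**2 = (27 - 5/6)**2 = (157/6)**2 = 24649/36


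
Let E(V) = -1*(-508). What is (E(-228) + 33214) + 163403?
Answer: 197125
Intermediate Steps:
E(V) = 508
(E(-228) + 33214) + 163403 = (508 + 33214) + 163403 = 33722 + 163403 = 197125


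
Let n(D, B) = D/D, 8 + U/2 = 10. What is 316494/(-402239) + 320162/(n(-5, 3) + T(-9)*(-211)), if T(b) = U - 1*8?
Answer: 128514205288/339891955 ≈ 378.10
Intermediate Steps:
U = 4 (U = -16 + 2*10 = -16 + 20 = 4)
T(b) = -4 (T(b) = 4 - 1*8 = 4 - 8 = -4)
n(D, B) = 1
316494/(-402239) + 320162/(n(-5, 3) + T(-9)*(-211)) = 316494/(-402239) + 320162/(1 - 4*(-211)) = 316494*(-1/402239) + 320162/(1 + 844) = -316494/402239 + 320162/845 = 128514205288/339891955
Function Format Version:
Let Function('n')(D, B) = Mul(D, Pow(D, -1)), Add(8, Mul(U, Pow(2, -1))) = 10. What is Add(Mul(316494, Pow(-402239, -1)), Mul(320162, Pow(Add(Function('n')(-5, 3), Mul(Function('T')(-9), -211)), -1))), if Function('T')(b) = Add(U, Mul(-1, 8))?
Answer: Rational(128514205288, 339891955) ≈ 378.10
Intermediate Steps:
U = 4 (U = Add(-16, Mul(2, 10)) = Add(-16, 20) = 4)
Function('T')(b) = -4 (Function('T')(b) = Add(4, Mul(-1, 8)) = Add(4, -8) = -4)
Function('n')(D, B) = 1
Add(Mul(316494, Pow(-402239, -1)), Mul(320162, Pow(Add(Function('n')(-5, 3), Mul(Function('T')(-9), -211)), -1))) = Add(Mul(316494, Pow(-402239, -1)), Mul(320162, Pow(Add(1, Mul(-4, -211)), -1))) = Add(Mul(316494, Rational(-1, 402239)), Mul(320162, Pow(Add(1, 844), -1))) = Add(Rational(-316494, 402239), Mul(320162, Pow(845, -1))) = Add(Rational(-316494, 402239), Mul(320162, Rational(1, 845))) = Add(Rational(-316494, 402239), Rational(320162, 845)) = Rational(128514205288, 339891955)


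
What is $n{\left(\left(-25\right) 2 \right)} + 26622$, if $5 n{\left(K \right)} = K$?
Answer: $26612$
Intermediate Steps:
$n{\left(K \right)} = \frac{K}{5}$
$n{\left(\left(-25\right) 2 \right)} + 26622 = \frac{\left(-25\right) 2}{5} + 26622 = \frac{1}{5} \left(-50\right) + 26622 = -10 + 26622 = 26612$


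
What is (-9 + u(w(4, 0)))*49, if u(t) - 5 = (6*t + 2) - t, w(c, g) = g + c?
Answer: 882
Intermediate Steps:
w(c, g) = c + g
u(t) = 7 + 5*t (u(t) = 5 + ((6*t + 2) - t) = 5 + ((2 + 6*t) - t) = 5 + (2 + 5*t) = 7 + 5*t)
(-9 + u(w(4, 0)))*49 = (-9 + (7 + 5*(4 + 0)))*49 = (-9 + (7 + 5*4))*49 = (-9 + (7 + 20))*49 = (-9 + 27)*49 = 18*49 = 882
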